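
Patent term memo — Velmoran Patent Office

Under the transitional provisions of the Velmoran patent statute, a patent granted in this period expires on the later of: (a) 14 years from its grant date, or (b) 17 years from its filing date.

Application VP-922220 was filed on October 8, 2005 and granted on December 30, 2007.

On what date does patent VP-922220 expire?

2022-10-08

(a) grant + 14 years → 30 December 2021.
(b) filing + 17 years → 8 October 2022.
Later of the two: 8 October 2022.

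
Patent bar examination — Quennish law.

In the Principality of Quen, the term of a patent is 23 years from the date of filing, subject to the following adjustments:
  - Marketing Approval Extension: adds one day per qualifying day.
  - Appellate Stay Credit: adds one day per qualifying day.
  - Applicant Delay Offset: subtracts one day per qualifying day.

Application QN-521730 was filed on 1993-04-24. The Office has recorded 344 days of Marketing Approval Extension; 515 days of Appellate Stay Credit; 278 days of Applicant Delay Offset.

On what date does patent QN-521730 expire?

November 26, 2017

Base term: filing date + 23 years → 24 April 2016.
Marketing Approval Extension: +344 days → 3 April 2017.
Appellate Stay Credit: +515 days → 31 August 2018.
Applicant Delay Offset: −278 days → 26 November 2017.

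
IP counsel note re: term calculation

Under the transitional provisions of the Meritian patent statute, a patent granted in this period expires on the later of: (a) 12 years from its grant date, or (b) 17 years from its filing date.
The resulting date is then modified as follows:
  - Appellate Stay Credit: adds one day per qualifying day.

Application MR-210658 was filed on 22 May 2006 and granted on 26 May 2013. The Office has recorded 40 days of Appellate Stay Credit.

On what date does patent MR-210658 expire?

(a) grant + 12 years → 26 May 2025.
(b) filing + 17 years → 22 May 2023.
Later of the two: 26 May 2025.
Appellate Stay Credit: +40 days → 5 July 2025.

2025-07-05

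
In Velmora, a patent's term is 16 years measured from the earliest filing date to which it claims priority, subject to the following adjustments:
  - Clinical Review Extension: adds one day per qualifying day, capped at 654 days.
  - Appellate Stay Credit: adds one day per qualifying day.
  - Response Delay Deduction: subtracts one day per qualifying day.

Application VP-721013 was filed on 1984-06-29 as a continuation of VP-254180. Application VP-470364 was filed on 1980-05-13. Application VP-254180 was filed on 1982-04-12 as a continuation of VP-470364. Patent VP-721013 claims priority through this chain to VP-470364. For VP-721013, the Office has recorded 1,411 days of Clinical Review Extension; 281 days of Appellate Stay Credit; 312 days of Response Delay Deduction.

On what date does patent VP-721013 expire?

Earliest priority filing: 13 May 1980.
Base term: 13 May 1980 + 16 years → 13 May 1996.
Clinical Review Extension: 1411 days claimed exceeds the 654-day cap, so +654 days → 26 February 1998.
Appellate Stay Credit: +281 days → 4 December 1998.
Response Delay Deduction: −312 days → 26 January 1998.

1998-01-26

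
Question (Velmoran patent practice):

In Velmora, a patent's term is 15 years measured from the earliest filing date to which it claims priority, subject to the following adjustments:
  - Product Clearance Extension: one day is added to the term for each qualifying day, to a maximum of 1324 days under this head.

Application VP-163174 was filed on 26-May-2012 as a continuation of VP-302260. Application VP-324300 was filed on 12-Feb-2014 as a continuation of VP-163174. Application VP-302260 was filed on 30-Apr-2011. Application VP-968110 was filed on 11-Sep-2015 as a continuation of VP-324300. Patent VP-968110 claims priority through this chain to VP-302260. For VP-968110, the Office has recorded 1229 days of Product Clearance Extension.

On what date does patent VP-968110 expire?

Earliest priority filing: 30 April 2011.
Base term: 30 April 2011 + 15 years → 30 April 2026.
Product Clearance Extension: 1229 days (within the 1324-day cap) → +1229 days → 10 September 2029.

2029-09-10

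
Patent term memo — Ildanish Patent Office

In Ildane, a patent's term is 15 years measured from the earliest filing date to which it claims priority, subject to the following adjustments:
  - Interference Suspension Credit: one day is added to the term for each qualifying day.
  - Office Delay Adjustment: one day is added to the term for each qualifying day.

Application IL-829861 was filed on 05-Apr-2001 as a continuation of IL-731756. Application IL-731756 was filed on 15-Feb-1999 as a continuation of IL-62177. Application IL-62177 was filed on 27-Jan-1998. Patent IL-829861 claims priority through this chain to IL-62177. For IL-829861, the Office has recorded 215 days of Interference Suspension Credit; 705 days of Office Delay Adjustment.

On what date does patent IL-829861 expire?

Earliest priority filing: 27 January 1998.
Base term: 27 January 1998 + 15 years → 27 January 2013.
Interference Suspension Credit: +215 days → 30 August 2013.
Office Delay Adjustment: +705 days → 5 August 2015.

2015-08-05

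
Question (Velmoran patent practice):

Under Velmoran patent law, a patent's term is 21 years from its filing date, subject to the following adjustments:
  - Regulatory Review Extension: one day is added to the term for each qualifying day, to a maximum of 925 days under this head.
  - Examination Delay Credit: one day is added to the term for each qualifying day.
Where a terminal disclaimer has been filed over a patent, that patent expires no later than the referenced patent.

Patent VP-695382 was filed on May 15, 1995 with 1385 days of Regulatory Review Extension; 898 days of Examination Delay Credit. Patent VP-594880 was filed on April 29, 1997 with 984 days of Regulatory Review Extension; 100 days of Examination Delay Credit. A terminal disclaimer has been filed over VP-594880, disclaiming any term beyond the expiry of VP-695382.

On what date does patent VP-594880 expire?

Natural term of VP-594880:
  Base: filing + 21 years → 29 April 2018.
  Regulatory Review Extension: 984 days claimed exceeds the 925-day cap, so +925 days → 9 November 2020.
  Examination Delay Credit: +100 days → 17 February 2021.
Expiry of referenced patent VP-695382:
  Base: filing + 21 years → 15 May 2016.
  Regulatory Review Extension: 1385 days claimed exceeds the 925-day cap, so +925 days → 26 November 2018.
  Examination Delay Credit: +898 days → 12 May 2021.
Terminal disclaimer: VP-594880 expires on the earlier of 17 February 2021 and 12 May 2021.

February 17, 2021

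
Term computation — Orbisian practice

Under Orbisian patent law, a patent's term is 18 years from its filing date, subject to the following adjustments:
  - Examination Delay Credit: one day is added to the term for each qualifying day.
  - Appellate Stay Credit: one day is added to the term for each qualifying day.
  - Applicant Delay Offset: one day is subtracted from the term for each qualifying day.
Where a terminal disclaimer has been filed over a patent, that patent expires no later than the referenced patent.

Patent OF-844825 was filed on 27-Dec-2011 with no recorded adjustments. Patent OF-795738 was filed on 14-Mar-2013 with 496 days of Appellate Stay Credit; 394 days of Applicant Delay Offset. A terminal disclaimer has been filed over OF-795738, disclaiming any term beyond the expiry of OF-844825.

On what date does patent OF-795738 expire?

Natural term of OF-795738:
  Base: filing + 18 years → 14 March 2031.
  Appellate Stay Credit: +496 days → 22 July 2032.
  Applicant Delay Offset: −394 days → 24 June 2031.
Expiry of referenced patent OF-844825:
  Base: filing + 18 years → 27 December 2029.
Terminal disclaimer: OF-795738 expires on the earlier of 24 June 2031 and 27 December 2029.

December 27, 2029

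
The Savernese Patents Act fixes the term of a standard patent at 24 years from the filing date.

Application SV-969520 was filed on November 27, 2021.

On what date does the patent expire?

November 27, 2045

Filing date + 24 years → 27 November 2045.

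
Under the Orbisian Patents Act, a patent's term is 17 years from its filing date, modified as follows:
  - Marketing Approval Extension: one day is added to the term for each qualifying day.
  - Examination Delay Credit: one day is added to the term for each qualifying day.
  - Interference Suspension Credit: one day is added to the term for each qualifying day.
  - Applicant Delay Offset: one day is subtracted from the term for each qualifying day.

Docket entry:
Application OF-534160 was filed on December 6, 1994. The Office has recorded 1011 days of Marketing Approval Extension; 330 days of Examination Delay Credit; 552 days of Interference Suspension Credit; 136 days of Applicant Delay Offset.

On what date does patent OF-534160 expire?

Base term: filing date + 17 years → 6 December 2011.
Marketing Approval Extension: +1011 days → 12 September 2014.
Examination Delay Credit: +330 days → 8 August 2015.
Interference Suspension Credit: +552 days → 10 February 2017.
Applicant Delay Offset: −136 days → 27 September 2016.

2016-09-27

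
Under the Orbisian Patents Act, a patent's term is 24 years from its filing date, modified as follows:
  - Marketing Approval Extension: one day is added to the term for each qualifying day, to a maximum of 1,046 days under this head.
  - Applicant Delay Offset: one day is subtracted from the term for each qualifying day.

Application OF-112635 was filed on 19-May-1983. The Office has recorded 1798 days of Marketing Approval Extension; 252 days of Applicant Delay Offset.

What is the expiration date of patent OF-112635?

July 21, 2009

Base term: filing date + 24 years → 19 May 2007.
Marketing Approval Extension: 1798 days claimed exceeds the 1046-day cap, so +1046 days → 30 March 2010.
Applicant Delay Offset: −252 days → 21 July 2009.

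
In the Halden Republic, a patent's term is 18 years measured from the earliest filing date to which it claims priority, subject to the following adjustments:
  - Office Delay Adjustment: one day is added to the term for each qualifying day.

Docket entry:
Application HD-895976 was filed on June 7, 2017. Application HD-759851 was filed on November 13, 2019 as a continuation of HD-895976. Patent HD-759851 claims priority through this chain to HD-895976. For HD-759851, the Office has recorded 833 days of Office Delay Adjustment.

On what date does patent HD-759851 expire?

2037-09-17

Earliest priority filing: 7 June 2017.
Base term: 7 June 2017 + 18 years → 7 June 2035.
Office Delay Adjustment: +833 days → 17 September 2037.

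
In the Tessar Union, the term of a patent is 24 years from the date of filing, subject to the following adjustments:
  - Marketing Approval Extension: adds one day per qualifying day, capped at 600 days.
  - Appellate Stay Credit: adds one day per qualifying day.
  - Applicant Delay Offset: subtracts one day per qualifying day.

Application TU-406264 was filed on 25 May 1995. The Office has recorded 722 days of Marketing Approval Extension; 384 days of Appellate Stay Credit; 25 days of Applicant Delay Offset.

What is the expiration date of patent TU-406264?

January 8, 2022

Base term: filing date + 24 years → 25 May 2019.
Marketing Approval Extension: 722 days claimed exceeds the 600-day cap, so +600 days → 14 January 2021.
Appellate Stay Credit: +384 days → 2 February 2022.
Applicant Delay Offset: −25 days → 8 January 2022.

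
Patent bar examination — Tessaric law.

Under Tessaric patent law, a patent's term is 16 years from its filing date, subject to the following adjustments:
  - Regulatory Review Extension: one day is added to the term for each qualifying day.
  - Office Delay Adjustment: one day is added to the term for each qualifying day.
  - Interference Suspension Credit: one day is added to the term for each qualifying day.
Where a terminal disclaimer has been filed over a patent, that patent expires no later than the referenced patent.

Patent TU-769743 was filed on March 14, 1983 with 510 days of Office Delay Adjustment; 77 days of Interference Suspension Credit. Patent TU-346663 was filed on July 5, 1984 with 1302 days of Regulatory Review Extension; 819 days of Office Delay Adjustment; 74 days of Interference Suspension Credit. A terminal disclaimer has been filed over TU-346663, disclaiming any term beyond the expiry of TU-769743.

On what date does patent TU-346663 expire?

2000-10-21

Natural term of TU-346663:
  Base: filing + 16 years → 5 July 2000.
  Regulatory Review Extension: +1302 days → 28 January 2004.
  Office Delay Adjustment: +819 days → 26 April 2006.
  Interference Suspension Credit: +74 days → 9 July 2006.
Expiry of referenced patent TU-769743:
  Base: filing + 16 years → 14 March 1999.
  Office Delay Adjustment: +510 days → 5 August 2000.
  Interference Suspension Credit: +77 days → 21 October 2000.
Terminal disclaimer: TU-346663 expires on the earlier of 9 July 2006 and 21 October 2000.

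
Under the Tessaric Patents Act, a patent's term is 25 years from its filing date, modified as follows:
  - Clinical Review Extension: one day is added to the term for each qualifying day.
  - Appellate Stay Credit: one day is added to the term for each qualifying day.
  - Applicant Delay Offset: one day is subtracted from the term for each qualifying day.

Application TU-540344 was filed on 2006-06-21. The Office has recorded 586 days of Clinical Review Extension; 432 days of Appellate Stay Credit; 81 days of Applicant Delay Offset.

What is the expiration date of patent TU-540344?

January 13, 2034

Base term: filing date + 25 years → 21 June 2031.
Clinical Review Extension: +586 days → 27 January 2033.
Appellate Stay Credit: +432 days → 4 April 2034.
Applicant Delay Offset: −81 days → 13 January 2034.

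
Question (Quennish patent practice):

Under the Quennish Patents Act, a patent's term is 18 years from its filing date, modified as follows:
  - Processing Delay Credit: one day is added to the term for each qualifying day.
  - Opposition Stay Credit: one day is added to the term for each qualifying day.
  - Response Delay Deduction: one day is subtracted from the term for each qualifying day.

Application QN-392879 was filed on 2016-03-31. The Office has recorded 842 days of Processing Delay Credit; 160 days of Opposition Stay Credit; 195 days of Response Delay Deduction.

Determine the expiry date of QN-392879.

2036-06-15

Base term: filing date + 18 years → 31 March 2034.
Processing Delay Credit: +842 days → 20 July 2036.
Opposition Stay Credit: +160 days → 27 December 2036.
Response Delay Deduction: −195 days → 15 June 2036.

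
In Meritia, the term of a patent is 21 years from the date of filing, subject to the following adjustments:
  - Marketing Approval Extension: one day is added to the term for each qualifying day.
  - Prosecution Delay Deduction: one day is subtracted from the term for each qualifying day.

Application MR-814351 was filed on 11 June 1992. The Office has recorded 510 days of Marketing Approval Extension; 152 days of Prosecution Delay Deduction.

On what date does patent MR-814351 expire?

2014-06-04

Base term: filing date + 21 years → 11 June 2013.
Marketing Approval Extension: +510 days → 3 November 2014.
Prosecution Delay Deduction: −152 days → 4 June 2014.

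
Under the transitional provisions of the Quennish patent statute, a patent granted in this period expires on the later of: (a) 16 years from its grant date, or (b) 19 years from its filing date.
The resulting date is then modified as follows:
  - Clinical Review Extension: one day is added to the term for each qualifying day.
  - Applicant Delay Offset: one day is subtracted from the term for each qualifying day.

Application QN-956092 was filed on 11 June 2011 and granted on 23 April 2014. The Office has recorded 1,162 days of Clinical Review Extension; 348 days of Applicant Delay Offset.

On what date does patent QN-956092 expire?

September 2, 2032

(a) grant + 16 years → 23 April 2030.
(b) filing + 19 years → 11 June 2030.
Later of the two: 11 June 2030.
Clinical Review Extension: +1162 days → 16 August 2033.
Applicant Delay Offset: −348 days → 2 September 2032.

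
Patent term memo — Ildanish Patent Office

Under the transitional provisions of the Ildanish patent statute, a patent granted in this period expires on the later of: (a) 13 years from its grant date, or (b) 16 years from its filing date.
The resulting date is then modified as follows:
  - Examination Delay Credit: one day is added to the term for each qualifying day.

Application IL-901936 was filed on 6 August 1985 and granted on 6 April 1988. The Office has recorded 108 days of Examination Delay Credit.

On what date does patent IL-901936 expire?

2001-11-22

(a) grant + 13 years → 6 April 2001.
(b) filing + 16 years → 6 August 2001.
Later of the two: 6 August 2001.
Examination Delay Credit: +108 days → 22 November 2001.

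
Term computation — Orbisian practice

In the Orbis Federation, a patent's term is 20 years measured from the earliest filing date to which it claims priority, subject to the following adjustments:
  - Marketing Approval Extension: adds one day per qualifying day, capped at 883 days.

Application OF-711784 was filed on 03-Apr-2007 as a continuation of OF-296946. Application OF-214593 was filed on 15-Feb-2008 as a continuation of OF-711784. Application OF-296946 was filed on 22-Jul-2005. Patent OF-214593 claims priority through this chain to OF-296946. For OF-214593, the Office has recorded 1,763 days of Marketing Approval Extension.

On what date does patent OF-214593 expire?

December 22, 2027

Earliest priority filing: 22 July 2005.
Base term: 22 July 2005 + 20 years → 22 July 2025.
Marketing Approval Extension: 1763 days claimed exceeds the 883-day cap, so +883 days → 22 December 2027.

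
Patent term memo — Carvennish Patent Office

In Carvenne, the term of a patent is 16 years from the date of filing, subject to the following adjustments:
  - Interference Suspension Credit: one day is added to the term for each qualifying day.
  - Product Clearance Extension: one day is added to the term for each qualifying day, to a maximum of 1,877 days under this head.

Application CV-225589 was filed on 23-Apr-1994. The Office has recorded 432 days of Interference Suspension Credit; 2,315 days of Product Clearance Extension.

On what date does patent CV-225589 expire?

2016-08-18

Base term: filing date + 16 years → 23 April 2010.
Interference Suspension Credit: +432 days → 29 June 2011.
Product Clearance Extension: 2315 days claimed exceeds the 1877-day cap, so +1877 days → 18 August 2016.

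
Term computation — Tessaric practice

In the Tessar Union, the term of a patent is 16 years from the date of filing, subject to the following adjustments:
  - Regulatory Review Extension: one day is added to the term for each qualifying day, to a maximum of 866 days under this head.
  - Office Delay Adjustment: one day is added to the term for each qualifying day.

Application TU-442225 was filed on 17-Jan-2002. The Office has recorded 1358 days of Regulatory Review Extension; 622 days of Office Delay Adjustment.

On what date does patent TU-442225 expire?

February 13, 2022

Base term: filing date + 16 years → 17 January 2018.
Regulatory Review Extension: 1358 days claimed exceeds the 866-day cap, so +866 days → 1 June 2020.
Office Delay Adjustment: +622 days → 13 February 2022.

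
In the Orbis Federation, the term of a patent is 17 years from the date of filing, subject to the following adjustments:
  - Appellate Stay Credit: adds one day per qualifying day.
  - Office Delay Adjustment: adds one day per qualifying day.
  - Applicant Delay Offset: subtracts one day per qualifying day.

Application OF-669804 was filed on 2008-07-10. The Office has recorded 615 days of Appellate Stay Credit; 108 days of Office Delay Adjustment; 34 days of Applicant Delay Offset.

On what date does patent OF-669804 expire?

2027-05-30

Base term: filing date + 17 years → 10 July 2025.
Appellate Stay Credit: +615 days → 17 March 2027.
Office Delay Adjustment: +108 days → 3 July 2027.
Applicant Delay Offset: −34 days → 30 May 2027.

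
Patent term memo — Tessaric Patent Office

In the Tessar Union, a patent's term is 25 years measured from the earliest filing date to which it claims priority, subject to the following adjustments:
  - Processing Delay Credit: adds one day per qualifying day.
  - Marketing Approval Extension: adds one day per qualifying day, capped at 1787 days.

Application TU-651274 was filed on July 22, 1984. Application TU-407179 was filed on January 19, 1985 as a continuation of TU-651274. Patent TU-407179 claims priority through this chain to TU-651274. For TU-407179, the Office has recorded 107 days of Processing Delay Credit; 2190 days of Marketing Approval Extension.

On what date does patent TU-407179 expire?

2014-09-28

Earliest priority filing: 22 July 1984.
Base term: 22 July 1984 + 25 years → 22 July 2009.
Processing Delay Credit: +107 days → 6 November 2009.
Marketing Approval Extension: 2190 days claimed exceeds the 1787-day cap, so +1787 days → 28 September 2014.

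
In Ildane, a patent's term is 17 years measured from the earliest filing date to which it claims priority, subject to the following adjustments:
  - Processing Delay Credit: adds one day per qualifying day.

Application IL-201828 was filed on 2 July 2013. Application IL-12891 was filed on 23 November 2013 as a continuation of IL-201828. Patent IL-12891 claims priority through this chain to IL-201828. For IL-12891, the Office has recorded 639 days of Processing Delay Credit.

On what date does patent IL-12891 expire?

Earliest priority filing: 2 July 2013.
Base term: 2 July 2013 + 17 years → 2 July 2030.
Processing Delay Credit: +639 days → 1 April 2032.

2032-04-01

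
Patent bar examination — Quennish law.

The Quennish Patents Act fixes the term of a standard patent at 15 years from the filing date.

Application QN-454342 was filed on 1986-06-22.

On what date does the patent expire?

2001-06-22

Filing date + 15 years → 22 June 2001.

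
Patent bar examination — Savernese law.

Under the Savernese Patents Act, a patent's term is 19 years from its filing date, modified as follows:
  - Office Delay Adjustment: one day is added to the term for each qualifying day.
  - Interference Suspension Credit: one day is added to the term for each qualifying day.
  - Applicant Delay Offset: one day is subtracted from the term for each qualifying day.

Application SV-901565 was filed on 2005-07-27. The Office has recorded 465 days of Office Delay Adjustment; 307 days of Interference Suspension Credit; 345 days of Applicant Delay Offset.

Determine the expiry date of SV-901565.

September 27, 2025

Base term: filing date + 19 years → 27 July 2024.
Office Delay Adjustment: +465 days → 4 November 2025.
Interference Suspension Credit: +307 days → 7 September 2026.
Applicant Delay Offset: −345 days → 27 September 2025.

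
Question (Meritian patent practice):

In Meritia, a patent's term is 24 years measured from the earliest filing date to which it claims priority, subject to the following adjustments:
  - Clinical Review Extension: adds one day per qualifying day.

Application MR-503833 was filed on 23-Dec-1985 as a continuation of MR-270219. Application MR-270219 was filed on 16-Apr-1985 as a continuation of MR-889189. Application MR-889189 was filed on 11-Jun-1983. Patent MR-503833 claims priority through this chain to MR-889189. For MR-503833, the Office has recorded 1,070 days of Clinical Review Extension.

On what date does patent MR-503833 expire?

May 16, 2010

Earliest priority filing: 11 June 1983.
Base term: 11 June 1983 + 24 years → 11 June 2007.
Clinical Review Extension: +1070 days → 16 May 2010.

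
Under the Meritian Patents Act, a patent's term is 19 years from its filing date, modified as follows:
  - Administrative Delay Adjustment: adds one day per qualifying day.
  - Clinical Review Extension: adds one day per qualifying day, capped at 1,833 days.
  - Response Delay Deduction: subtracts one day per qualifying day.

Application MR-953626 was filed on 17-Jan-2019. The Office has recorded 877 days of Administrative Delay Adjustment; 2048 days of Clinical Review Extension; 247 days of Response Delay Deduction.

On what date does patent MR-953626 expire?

October 15, 2044

Base term: filing date + 19 years → 17 January 2038.
Administrative Delay Adjustment: +877 days → 12 June 2040.
Clinical Review Extension: 2048 days claimed exceeds the 1833-day cap, so +1833 days → 19 June 2045.
Response Delay Deduction: −247 days → 15 October 2044.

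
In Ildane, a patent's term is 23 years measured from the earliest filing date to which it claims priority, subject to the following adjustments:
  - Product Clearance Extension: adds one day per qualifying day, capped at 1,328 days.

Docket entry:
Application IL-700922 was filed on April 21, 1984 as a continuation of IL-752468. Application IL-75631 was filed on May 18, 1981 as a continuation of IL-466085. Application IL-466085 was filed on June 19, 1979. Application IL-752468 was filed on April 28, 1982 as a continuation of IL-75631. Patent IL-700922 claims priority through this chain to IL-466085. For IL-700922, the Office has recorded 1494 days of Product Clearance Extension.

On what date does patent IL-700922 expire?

February 6, 2006

Earliest priority filing: 19 June 1979.
Base term: 19 June 1979 + 23 years → 19 June 2002.
Product Clearance Extension: 1494 days claimed exceeds the 1328-day cap, so +1328 days → 6 February 2006.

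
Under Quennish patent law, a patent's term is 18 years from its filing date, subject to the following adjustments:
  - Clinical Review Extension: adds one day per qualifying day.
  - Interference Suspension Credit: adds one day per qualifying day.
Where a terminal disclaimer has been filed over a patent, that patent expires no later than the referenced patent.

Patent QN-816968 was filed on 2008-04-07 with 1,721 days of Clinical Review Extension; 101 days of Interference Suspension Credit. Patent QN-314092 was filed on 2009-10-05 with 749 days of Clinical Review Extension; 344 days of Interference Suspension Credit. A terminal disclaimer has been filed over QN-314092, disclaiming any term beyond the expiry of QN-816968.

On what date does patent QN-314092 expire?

Natural term of QN-314092:
  Base: filing + 18 years → 5 October 2027.
  Clinical Review Extension: +749 days → 23 October 2029.
  Interference Suspension Credit: +344 days → 2 October 2030.
Expiry of referenced patent QN-816968:
  Base: filing + 18 years → 7 April 2026.
  Clinical Review Extension: +1721 days → 23 December 2030.
  Interference Suspension Credit: +101 days → 3 April 2031.
Terminal disclaimer: QN-314092 expires on the earlier of 2 October 2030 and 3 April 2031.

October 2, 2030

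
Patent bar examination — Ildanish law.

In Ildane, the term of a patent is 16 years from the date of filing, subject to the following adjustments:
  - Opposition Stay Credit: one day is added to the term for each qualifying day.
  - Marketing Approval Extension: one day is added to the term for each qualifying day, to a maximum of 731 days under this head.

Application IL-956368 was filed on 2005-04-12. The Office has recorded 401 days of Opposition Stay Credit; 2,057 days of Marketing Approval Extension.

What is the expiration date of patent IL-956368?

Base term: filing date + 16 years → 12 April 2021.
Opposition Stay Credit: +401 days → 18 May 2022.
Marketing Approval Extension: 2057 days claimed exceeds the 731-day cap, so +731 days → 18 May 2024.

2024-05-18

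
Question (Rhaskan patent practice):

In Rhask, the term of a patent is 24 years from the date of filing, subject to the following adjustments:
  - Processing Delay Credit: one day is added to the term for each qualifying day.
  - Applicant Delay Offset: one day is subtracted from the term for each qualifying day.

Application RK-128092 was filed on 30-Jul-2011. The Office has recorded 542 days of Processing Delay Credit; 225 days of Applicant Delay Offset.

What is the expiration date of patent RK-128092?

June 11, 2036

Base term: filing date + 24 years → 30 July 2035.
Processing Delay Credit: +542 days → 22 January 2037.
Applicant Delay Offset: −225 days → 11 June 2036.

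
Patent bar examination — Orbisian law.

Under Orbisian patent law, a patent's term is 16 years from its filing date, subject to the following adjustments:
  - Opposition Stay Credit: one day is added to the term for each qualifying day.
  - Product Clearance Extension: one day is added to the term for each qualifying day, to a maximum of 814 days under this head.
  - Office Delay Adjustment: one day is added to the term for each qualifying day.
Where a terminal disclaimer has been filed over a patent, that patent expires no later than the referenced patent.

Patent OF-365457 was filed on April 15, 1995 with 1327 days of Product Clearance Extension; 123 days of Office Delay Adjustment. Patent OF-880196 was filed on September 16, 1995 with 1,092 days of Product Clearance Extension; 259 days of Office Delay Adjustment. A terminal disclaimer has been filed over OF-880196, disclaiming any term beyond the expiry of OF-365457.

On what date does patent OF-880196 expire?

Natural term of OF-880196:
  Base: filing + 16 years → 16 September 2011.
  Product Clearance Extension: 1092 days claimed exceeds the 814-day cap, so +814 days → 8 December 2013.
  Office Delay Adjustment: +259 days → 24 August 2014.
Expiry of referenced patent OF-365457:
  Base: filing + 16 years → 15 April 2011.
  Product Clearance Extension: 1327 days claimed exceeds the 814-day cap, so +814 days → 7 July 2013.
  Office Delay Adjustment: +123 days → 7 November 2013.
Terminal disclaimer: OF-880196 expires on the earlier of 24 August 2014 and 7 November 2013.

2013-11-07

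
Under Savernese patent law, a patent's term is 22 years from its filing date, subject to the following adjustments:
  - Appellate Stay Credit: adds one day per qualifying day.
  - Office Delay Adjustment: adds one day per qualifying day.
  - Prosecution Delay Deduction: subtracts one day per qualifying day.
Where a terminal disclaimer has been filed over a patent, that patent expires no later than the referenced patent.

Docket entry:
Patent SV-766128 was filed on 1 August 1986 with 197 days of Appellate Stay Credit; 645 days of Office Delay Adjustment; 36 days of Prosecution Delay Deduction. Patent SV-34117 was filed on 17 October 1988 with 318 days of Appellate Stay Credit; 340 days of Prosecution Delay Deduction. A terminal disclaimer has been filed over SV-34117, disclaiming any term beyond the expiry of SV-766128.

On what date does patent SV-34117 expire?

Natural term of SV-34117:
  Base: filing + 22 years → 17 October 2010.
  Appellate Stay Credit: +318 days → 31 August 2011.
  Prosecution Delay Deduction: −340 days → 25 September 2010.
Expiry of referenced patent SV-766128:
  Base: filing + 22 years → 1 August 2008.
  Appellate Stay Credit: +197 days → 14 February 2009.
  Office Delay Adjustment: +645 days → 21 November 2010.
  Prosecution Delay Deduction: −36 days → 16 October 2010.
Terminal disclaimer: SV-34117 expires on the earlier of 25 September 2010 and 16 October 2010.

September 25, 2010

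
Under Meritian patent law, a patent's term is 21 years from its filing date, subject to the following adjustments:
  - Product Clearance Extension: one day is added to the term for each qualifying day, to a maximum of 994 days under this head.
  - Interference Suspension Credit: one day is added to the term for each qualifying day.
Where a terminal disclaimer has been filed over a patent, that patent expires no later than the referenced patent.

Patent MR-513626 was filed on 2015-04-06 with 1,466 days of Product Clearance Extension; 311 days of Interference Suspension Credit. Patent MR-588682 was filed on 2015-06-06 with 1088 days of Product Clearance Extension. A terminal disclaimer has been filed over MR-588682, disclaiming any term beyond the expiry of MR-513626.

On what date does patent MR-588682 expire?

Natural term of MR-588682:
  Base: filing + 21 years → 6 June 2036.
  Product Clearance Extension: 1088 days claimed exceeds the 994-day cap, so +994 days → 25 February 2039.
Expiry of referenced patent MR-513626:
  Base: filing + 21 years → 6 April 2036.
  Product Clearance Extension: 1466 days claimed exceeds the 994-day cap, so +994 days → 26 December 2038.
  Interference Suspension Credit: +311 days → 2 November 2039.
Terminal disclaimer: MR-588682 expires on the earlier of 25 February 2039 and 2 November 2039.

February 25, 2039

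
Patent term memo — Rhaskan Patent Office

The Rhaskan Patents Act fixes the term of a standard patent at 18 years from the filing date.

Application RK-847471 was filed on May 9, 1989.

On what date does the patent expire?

Filing date + 18 years → 9 May 2007.

2007-05-09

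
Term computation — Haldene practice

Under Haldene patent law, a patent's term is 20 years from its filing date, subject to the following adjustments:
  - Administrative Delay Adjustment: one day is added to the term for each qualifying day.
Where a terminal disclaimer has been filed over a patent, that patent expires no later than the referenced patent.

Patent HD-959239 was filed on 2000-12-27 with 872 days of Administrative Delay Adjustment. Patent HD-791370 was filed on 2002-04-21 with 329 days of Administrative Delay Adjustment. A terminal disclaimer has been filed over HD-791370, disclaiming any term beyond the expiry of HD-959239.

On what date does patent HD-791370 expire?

March 16, 2023

Natural term of HD-791370:
  Base: filing + 20 years → 21 April 2022.
  Administrative Delay Adjustment: +329 days → 16 March 2023.
Expiry of referenced patent HD-959239:
  Base: filing + 20 years → 27 December 2020.
  Administrative Delay Adjustment: +872 days → 18 May 2023.
Terminal disclaimer: HD-791370 expires on the earlier of 16 March 2023 and 18 May 2023.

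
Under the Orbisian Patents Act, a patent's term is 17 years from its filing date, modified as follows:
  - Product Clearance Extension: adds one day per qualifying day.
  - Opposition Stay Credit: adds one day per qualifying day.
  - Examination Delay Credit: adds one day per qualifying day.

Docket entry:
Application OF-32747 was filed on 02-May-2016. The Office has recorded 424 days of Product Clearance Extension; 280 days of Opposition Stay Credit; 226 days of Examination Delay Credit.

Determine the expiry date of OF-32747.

Base term: filing date + 17 years → 2 May 2033.
Product Clearance Extension: +424 days → 30 June 2034.
Opposition Stay Credit: +280 days → 6 April 2035.
Examination Delay Credit: +226 days → 18 November 2035.

2035-11-18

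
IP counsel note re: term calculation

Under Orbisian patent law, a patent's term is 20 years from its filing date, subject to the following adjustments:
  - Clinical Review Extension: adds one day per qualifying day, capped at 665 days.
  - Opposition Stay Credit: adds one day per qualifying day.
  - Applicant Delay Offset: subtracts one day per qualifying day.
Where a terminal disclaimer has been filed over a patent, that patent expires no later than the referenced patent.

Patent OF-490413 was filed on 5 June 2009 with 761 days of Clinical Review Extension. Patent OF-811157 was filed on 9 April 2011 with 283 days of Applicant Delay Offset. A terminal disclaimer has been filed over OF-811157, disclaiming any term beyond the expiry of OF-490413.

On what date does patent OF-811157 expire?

Natural term of OF-811157:
  Base: filing + 20 years → 9 April 2031.
  Applicant Delay Offset: −283 days → 30 June 2030.
Expiry of referenced patent OF-490413:
  Base: filing + 20 years → 5 June 2029.
  Clinical Review Extension: 761 days claimed exceeds the 665-day cap, so +665 days → 1 April 2031.
Terminal disclaimer: OF-811157 expires on the earlier of 30 June 2030 and 1 April 2031.

June 30, 2030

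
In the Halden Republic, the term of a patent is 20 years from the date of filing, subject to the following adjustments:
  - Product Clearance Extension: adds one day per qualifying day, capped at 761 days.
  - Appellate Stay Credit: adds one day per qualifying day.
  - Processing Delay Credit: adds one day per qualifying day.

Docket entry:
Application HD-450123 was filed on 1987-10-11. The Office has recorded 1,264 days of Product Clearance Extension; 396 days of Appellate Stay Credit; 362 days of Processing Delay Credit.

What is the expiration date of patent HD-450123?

Base term: filing date + 20 years → 11 October 2007.
Product Clearance Extension: 1264 days claimed exceeds the 761-day cap, so +761 days → 10 November 2009.
Appellate Stay Credit: +396 days → 11 December 2010.
Processing Delay Credit: +362 days → 8 December 2011.

December 8, 2011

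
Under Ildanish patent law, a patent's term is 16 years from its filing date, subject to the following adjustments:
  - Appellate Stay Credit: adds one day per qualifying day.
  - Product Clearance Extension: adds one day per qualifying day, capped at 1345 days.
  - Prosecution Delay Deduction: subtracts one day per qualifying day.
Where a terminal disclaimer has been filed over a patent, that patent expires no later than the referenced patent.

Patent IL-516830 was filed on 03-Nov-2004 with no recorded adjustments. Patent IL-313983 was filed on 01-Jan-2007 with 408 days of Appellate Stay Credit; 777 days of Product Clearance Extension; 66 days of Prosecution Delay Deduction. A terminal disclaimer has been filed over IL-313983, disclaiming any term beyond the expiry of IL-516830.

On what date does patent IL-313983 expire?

November 3, 2020

Natural term of IL-313983:
  Base: filing + 16 years → 1 January 2023.
  Appellate Stay Credit: +408 days → 13 February 2024.
  Product Clearance Extension: 777 days (within the 1345-day cap) → +777 days → 31 March 2026.
  Prosecution Delay Deduction: −66 days → 24 January 2026.
Expiry of referenced patent IL-516830:
  Base: filing + 16 years → 3 November 2020.
Terminal disclaimer: IL-313983 expires on the earlier of 24 January 2026 and 3 November 2020.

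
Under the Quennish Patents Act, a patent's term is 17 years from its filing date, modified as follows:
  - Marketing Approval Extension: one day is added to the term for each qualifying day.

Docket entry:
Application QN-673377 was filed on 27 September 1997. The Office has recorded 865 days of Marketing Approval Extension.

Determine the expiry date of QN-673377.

2017-02-08

Base term: filing date + 17 years → 27 September 2014.
Marketing Approval Extension: +865 days → 8 February 2017.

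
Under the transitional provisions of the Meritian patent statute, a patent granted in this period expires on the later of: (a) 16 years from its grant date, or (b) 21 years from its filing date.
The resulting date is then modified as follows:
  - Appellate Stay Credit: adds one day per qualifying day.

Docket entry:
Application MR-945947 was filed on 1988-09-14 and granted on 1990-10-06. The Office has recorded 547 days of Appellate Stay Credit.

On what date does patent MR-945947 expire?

2011-03-15

(a) grant + 16 years → 6 October 2006.
(b) filing + 21 years → 14 September 2009.
Later of the two: 14 September 2009.
Appellate Stay Credit: +547 days → 15 March 2011.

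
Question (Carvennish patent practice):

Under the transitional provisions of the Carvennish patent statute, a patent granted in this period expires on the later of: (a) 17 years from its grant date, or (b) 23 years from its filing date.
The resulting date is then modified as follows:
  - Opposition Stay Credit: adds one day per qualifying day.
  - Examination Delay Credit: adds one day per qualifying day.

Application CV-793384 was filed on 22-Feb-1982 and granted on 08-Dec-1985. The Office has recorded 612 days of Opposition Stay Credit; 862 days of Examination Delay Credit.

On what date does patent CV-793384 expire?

(a) grant + 17 years → 8 December 2002.
(b) filing + 23 years → 22 February 2005.
Later of the two: 22 February 2005.
Opposition Stay Credit: +612 days → 27 October 2006.
Examination Delay Credit: +862 days → 7 March 2009.

March 7, 2009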